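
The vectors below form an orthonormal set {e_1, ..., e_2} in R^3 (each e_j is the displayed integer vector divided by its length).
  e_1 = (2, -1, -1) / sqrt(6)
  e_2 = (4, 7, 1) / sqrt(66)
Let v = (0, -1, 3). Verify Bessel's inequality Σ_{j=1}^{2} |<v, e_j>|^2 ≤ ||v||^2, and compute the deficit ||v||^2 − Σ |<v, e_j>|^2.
Σ |<v, e_j>|^2 = 10/11; ||v||^2 = 10; deficit = 100/11

Write each e_j = u_j / sqrt(<u_j, u_j>) where u_j is the displayed integer vector. Then <v, e_j> = <v, u_j> / sqrt(<u_j, u_j>), so |<v, e_j>|^2 = <v, u_j>^2 / <u_j, u_j>.
Coefficients: <v, e_1> = -2/sqrt(6), <v, e_2> = -4/sqrt(66).
Square and sum: Σ |<v, e_j>|^2 = 10/11.
Compute ||v||^2 = v·v = 10.
Deficit = 10 − 10/11 = 100/11 ≥ 0, confirming Bessel's inequality. (The deficit equals ||v − Σ <v,e_j> e_j||^2, the squared distance from v to span{e_j}.)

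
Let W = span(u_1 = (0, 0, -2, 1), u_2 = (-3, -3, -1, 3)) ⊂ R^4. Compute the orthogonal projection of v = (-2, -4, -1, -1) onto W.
proj_W(v) = (-45/23, -45/23, 29/115, 173/115)

Set up U = [u_1 | ... | u_2] ∈ R^(4×2). The projector onto W = col(U) is P = U (U^T U)^(-1) U^T.
Compute U^T U =
  [5, 5]
  [5, 28],
and U^T v = (1, 16).
Solve U^T U · c = U^T v for the coefficients: c = (-52/115, 15/23). The projection is proj_W(v) = U c.
Check: (v - proj_W(v)) · u_1 = 0  (should be 0).
Check: (v - proj_W(v)) · u_2 = 0  (should be 0).
Result: proj_W(v) = (-45/23, -45/23, 29/115, 173/115).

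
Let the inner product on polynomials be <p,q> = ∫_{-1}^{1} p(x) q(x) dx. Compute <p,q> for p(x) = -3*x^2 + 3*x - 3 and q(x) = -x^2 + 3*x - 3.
<p,q> = 166/5

Expand the product: p(x)·q(x) = 3*x^4 - 12*x^3 + 21*x^2 - 18*x + 9.
∫_{-1}^{1} of each monomial x^k gives [2/(k+1) if k even, 0 if k odd]. Integrating term-by-term (or equivalently evaluating the antiderivative F(x) = 3*x^5/5 - 3*x^4 + 7*x^3 - 9*x^2 + 9*x at the endpoints):
  F(1) − F(−1) = 23/5 − (-143/5) = 166/5.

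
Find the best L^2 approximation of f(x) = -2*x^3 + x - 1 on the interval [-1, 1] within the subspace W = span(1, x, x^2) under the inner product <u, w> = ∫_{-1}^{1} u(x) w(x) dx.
g(x) = -x/5 - 1

The best approximation g ∈ W is the orthogonal projection of f onto W. Writing g = a_0 + a_1 x + a_2 x^2, the coefficients solve the normal equations G · a = b where
  G_{ij} = <φ_i, φ_j> and b_i = <f, φ_i>, with φ_0 = 1, φ_1 = x, φ_2 = x^2.
G =
  [2, 0, 2/3]
  [0, 2/3, 0]
  [2/3, 0, 2/5],
b = (-2, -2/15, -2/3).
Solving gives a_0 = -1, a_1 = -1/5, a_2 = 0, so
  g(x) = -x/5 - 1.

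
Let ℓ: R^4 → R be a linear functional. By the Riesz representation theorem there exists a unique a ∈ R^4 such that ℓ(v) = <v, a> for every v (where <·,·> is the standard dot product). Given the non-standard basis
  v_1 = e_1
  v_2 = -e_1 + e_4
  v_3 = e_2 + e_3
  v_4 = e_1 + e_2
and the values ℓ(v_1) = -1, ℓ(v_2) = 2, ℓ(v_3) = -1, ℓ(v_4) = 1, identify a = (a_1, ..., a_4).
a = (-1, 2, -3, 1)

Write a = (a_1, ..., a_4) in the standard basis. For each basis vector v_i, ℓ(v_i) = <v_i, a> is a linear equation in the a_j's. Collect the n equations into a matrix system V a = ℓ, where row i of V is v_i (expressed in the standard basis). Since V is invertible (lower-triangular with 1s on the diagonal, up to permutation), solve by back-substitution:
  V =
[[1, 0, 0, 0],
 [-1, 0, 0, 1],
 [0, 1, 1, 0],
 [1, 1, 0, 0]]
  V a = (-1, 2, -1, 1)
Solving gives a = (-1, 2, -3, 1).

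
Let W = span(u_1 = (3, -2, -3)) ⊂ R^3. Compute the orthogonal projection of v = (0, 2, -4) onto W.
proj_W(v) = (12/11, -8/11, -12/11)

Set up U = [u_1 | ... | u_1] ∈ R^(3×1). The projector onto W = col(U) is P = U (U^T U)^(-1) U^T.
Compute U^T U =
  [22],
and U^T v = (8).
Solve U^T U · c = U^T v for the coefficients: c = (4/11). The projection is proj_W(v) = U c.
Check: (v - proj_W(v)) · u_1 = 0  (should be 0).
Result: proj_W(v) = (12/11, -8/11, -12/11).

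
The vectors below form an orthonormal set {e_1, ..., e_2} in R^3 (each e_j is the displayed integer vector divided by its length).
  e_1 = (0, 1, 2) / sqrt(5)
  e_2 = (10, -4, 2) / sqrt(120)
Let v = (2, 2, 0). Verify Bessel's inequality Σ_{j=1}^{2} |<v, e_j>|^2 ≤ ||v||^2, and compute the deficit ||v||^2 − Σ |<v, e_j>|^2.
Σ |<v, e_j>|^2 = 2; ||v||^2 = 8; deficit = 6

Write each e_j = u_j / sqrt(<u_j, u_j>) where u_j is the displayed integer vector. Then <v, e_j> = <v, u_j> / sqrt(<u_j, u_j>), so |<v, e_j>|^2 = <v, u_j>^2 / <u_j, u_j>.
Coefficients: <v, e_1> = 2/sqrt(5), <v, e_2> = 12/sqrt(120).
Square and sum: Σ |<v, e_j>|^2 = 2.
Compute ||v||^2 = v·v = 8.
Deficit = 8 − 2 = 6 ≥ 0, confirming Bessel's inequality. (The deficit equals ||v − Σ <v,e_j> e_j||^2, the squared distance from v to span{e_j}.)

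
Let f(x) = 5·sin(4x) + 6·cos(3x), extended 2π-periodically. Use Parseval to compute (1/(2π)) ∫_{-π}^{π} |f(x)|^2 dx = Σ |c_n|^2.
Σ |c_n|^2 = 61/2

Expand |f|^2 and use orthogonality of {sin(nx), cos(mx)} on [-π, π]:
  ∫_{-π}^{π} sin(nx)^2 dx = π, ∫ cos(mx)^2 dx = π, and cross terms integrate to 0.
So ∫_{-π}^{π} f(x)^2 dx = 5^2 · π + 6^2 · π = (25 + 36)π.
Divide by 2π: (25 + 36)/2 = 61/2.
By Parseval, this equals Σ |c_n|^2.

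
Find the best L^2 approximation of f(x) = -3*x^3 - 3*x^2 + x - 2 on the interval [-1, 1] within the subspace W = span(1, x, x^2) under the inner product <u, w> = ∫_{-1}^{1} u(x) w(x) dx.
g(x) = -3*x^2 - 4*x/5 - 2

The best approximation g ∈ W is the orthogonal projection of f onto W. Writing g = a_0 + a_1 x + a_2 x^2, the coefficients solve the normal equations G · a = b where
  G_{ij} = <φ_i, φ_j> and b_i = <f, φ_i>, with φ_0 = 1, φ_1 = x, φ_2 = x^2.
G =
  [2, 0, 2/3]
  [0, 2/3, 0]
  [2/3, 0, 2/5],
b = (-6, -8/15, -38/15).
Solving gives a_0 = -2, a_1 = -4/5, a_2 = -3, so
  g(x) = -3*x^2 - 4*x/5 - 2.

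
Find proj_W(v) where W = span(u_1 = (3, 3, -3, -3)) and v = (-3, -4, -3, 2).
proj_W(v) = (-3/2, -3/2, 3/2, 3/2)

Set up U = [u_1 | ... | u_1] ∈ R^(4×1). The projector onto W = col(U) is P = U (U^T U)^(-1) U^T.
Compute U^T U =
  [36],
and U^T v = (-18).
Solve U^T U · c = U^T v for the coefficients: c = (-1/2). The projection is proj_W(v) = U c.
Check: (v - proj_W(v)) · u_1 = 0  (should be 0).
Result: proj_W(v) = (-3/2, -3/2, 3/2, 3/2).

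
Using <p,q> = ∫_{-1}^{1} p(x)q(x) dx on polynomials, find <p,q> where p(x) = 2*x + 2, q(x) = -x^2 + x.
<p,q> = 0

Expand the product: p(x)·q(x) = -2*x^3 + 2*x.
∫_{-1}^{1} of each monomial x^k gives [2/(k+1) if k even, 0 if k odd]. Integrating term-by-term (or equivalently evaluating the antiderivative F(x) = -x^4/2 + x^2 at the endpoints):
  F(1) − F(−1) = 1/2 − (1/2) = 0.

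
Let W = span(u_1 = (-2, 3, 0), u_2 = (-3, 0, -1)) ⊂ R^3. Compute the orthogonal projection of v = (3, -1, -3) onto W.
proj_W(v) = (90/47, -81/47, 12/47)

Set up U = [u_1 | ... | u_2] ∈ R^(3×2). The projector onto W = col(U) is P = U (U^T U)^(-1) U^T.
Compute U^T U =
  [13, 6]
  [6, 10],
and U^T v = (-9, -6).
Solve U^T U · c = U^T v for the coefficients: c = (-27/47, -12/47). The projection is proj_W(v) = U c.
Check: (v - proj_W(v)) · u_1 = 0  (should be 0).
Check: (v - proj_W(v)) · u_2 = 0  (should be 0).
Result: proj_W(v) = (90/47, -81/47, 12/47).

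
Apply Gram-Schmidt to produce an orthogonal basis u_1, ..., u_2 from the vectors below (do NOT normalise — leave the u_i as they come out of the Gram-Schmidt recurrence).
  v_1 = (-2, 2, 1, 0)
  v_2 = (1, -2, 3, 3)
Orthogonal basis:
  u_1 = (-2, 2, 1, 0)
  u_2 = (1/3, -4/3, 10/3, 3)

Apply the Gram-Schmidt recurrence
  u_1 = v_1
  u_i = v_i − Σ_{j<i} ((v_i · u_j) / (u_j · u_j)) · u_j.

Step by step this gives:
  u_1 = (-2, 2, 1, 0)
  u_2 = (1/3, -4/3, 10/3, 3)

Orthogonality check:
  u_2 · u_1 = 0 (should be 0)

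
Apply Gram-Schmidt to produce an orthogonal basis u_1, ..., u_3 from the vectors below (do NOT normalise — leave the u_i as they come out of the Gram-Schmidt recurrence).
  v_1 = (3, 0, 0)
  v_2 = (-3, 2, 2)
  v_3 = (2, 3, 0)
Orthogonal basis:
  u_1 = (3, 0, 0)
  u_2 = (0, 2, 2)
  u_3 = (0, 3/2, -3/2)

Apply the Gram-Schmidt recurrence
  u_1 = v_1
  u_i = v_i − Σ_{j<i} ((v_i · u_j) / (u_j · u_j)) · u_j.

Step by step this gives:
  u_1 = (3, 0, 0)
  u_2 = (0, 2, 2)
  u_3 = (0, 3/2, -3/2)

Orthogonality check:
  u_2 · u_1 = 0 (should be 0)
  u_3 · u_1 = 0 (should be 0)
  u_3 · u_2 = 0 (should be 0)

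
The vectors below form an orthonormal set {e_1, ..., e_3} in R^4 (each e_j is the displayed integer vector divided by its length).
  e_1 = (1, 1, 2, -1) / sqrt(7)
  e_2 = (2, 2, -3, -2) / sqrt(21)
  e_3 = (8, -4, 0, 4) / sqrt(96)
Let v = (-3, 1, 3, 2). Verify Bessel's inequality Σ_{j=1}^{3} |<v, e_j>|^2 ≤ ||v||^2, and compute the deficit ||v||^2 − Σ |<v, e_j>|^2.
Σ |<v, e_j>|^2 = 37/2; ||v||^2 = 23; deficit = 9/2

Write each e_j = u_j / sqrt(<u_j, u_j>) where u_j is the displayed integer vector. Then <v, e_j> = <v, u_j> / sqrt(<u_j, u_j>), so |<v, e_j>|^2 = <v, u_j>^2 / <u_j, u_j>.
Coefficients: <v, e_1> = 2/sqrt(7), <v, e_2> = -17/sqrt(21), <v, e_3> = -20/sqrt(96).
Square and sum: Σ |<v, e_j>|^2 = 37/2.
Compute ||v||^2 = v·v = 23.
Deficit = 23 − 37/2 = 9/2 ≥ 0, confirming Bessel's inequality. (The deficit equals ||v − Σ <v,e_j> e_j||^2, the squared distance from v to span{e_j}.)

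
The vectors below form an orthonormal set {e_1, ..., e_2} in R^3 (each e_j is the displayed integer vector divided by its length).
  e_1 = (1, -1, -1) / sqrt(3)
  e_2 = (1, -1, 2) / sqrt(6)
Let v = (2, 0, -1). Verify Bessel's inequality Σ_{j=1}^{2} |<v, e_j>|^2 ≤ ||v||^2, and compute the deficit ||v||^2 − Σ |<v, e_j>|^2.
Σ |<v, e_j>|^2 = 3; ||v||^2 = 5; deficit = 2

Write each e_j = u_j / sqrt(<u_j, u_j>) where u_j is the displayed integer vector. Then <v, e_j> = <v, u_j> / sqrt(<u_j, u_j>), so |<v, e_j>|^2 = <v, u_j>^2 / <u_j, u_j>.
Coefficients: <v, e_1> = 3/sqrt(3), <v, e_2> = 0/sqrt(6).
Square and sum: Σ |<v, e_j>|^2 = 3.
Compute ||v||^2 = v·v = 5.
Deficit = 5 − 3 = 2 ≥ 0, confirming Bessel's inequality. (The deficit equals ||v − Σ <v,e_j> e_j||^2, the squared distance from v to span{e_j}.)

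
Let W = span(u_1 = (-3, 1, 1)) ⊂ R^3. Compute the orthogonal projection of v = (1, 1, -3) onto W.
proj_W(v) = (15/11, -5/11, -5/11)

Set up U = [u_1 | ... | u_1] ∈ R^(3×1). The projector onto W = col(U) is P = U (U^T U)^(-1) U^T.
Compute U^T U =
  [11],
and U^T v = (-5).
Solve U^T U · c = U^T v for the coefficients: c = (-5/11). The projection is proj_W(v) = U c.
Check: (v - proj_W(v)) · u_1 = 0  (should be 0).
Result: proj_W(v) = (15/11, -5/11, -5/11).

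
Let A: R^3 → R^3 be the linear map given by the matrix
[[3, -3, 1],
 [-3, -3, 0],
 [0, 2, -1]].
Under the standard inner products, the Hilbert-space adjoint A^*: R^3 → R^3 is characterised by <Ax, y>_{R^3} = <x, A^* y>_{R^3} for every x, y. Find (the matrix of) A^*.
A^* = A^T =
[[3, -3, 0],
 [-3, -3, 2],
 [1, 0, -1]]

For real matrices with standard dot products, the defining identity <Ax, y> = <x, A^* y> gives (Ax)^T y = x^T (A^*) y, i.e. x^T A^T y = x^T (A^*) y. Since this holds for all x, y, we must have A^* = A^T. Therefore
A^* =
[[3, -3, 0],
 [-3, -3, 2],
 [1, 0, -1]].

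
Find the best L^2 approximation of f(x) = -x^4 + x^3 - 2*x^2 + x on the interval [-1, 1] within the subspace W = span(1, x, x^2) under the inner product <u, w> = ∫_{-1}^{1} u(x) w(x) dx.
g(x) = -20*x^2/7 + 8*x/5 + 3/35

The best approximation g ∈ W is the orthogonal projection of f onto W. Writing g = a_0 + a_1 x + a_2 x^2, the coefficients solve the normal equations G · a = b where
  G_{ij} = <φ_i, φ_j> and b_i = <f, φ_i>, with φ_0 = 1, φ_1 = x, φ_2 = x^2.
G =
  [2, 0, 2/3]
  [0, 2/3, 0]
  [2/3, 0, 2/5],
b = (-26/15, 16/15, -38/35).
Solving gives a_0 = 3/35, a_1 = 8/5, a_2 = -20/7, so
  g(x) = -20*x^2/7 + 8*x/5 + 3/35.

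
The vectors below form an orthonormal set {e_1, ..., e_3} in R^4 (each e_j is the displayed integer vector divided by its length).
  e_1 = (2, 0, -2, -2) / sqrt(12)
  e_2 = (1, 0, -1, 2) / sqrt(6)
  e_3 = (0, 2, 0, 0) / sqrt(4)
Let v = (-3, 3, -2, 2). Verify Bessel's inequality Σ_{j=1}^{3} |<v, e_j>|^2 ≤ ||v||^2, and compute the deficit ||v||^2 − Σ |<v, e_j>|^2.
Σ |<v, e_j>|^2 = 27/2; ||v||^2 = 26; deficit = 25/2

Write each e_j = u_j / sqrt(<u_j, u_j>) where u_j is the displayed integer vector. Then <v, e_j> = <v, u_j> / sqrt(<u_j, u_j>), so |<v, e_j>|^2 = <v, u_j>^2 / <u_j, u_j>.
Coefficients: <v, e_1> = -6/sqrt(12), <v, e_2> = 3/sqrt(6), <v, e_3> = 6/sqrt(4).
Square and sum: Σ |<v, e_j>|^2 = 27/2.
Compute ||v||^2 = v·v = 26.
Deficit = 26 − 27/2 = 25/2 ≥ 0, confirming Bessel's inequality. (The deficit equals ||v − Σ <v,e_j> e_j||^2, the squared distance from v to span{e_j}.)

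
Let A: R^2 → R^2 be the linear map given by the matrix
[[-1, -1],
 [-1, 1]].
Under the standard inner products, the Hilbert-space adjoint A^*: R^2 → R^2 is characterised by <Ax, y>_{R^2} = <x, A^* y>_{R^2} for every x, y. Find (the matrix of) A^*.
A^* = A^T =
[[-1, -1],
 [-1, 1]]

For real matrices with standard dot products, the defining identity <Ax, y> = <x, A^* y> gives (Ax)^T y = x^T (A^*) y, i.e. x^T A^T y = x^T (A^*) y. Since this holds for all x, y, we must have A^* = A^T. Therefore
A^* =
[[-1, -1],
 [-1, 1]].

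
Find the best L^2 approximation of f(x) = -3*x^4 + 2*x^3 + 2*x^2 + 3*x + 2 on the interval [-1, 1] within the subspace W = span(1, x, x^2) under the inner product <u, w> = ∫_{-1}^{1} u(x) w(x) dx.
g(x) = -4*x^2/7 + 21*x/5 + 79/35

The best approximation g ∈ W is the orthogonal projection of f onto W. Writing g = a_0 + a_1 x + a_2 x^2, the coefficients solve the normal equations G · a = b where
  G_{ij} = <φ_i, φ_j> and b_i = <f, φ_i>, with φ_0 = 1, φ_1 = x, φ_2 = x^2.
G =
  [2, 0, 2/3]
  [0, 2/3, 0]
  [2/3, 0, 2/5],
b = (62/15, 14/5, 134/105).
Solving gives a_0 = 79/35, a_1 = 21/5, a_2 = -4/7, so
  g(x) = -4*x^2/7 + 21*x/5 + 79/35.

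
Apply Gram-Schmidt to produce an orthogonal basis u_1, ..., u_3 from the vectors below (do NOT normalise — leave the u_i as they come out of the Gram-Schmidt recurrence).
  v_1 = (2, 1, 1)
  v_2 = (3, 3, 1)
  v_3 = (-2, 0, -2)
Orthogonal basis:
  u_1 = (2, 1, 1)
  u_2 = (-1/3, 4/3, -2/3)
  u_3 = (2/7, -1/7, -3/7)

Apply the Gram-Schmidt recurrence
  u_1 = v_1
  u_i = v_i − Σ_{j<i} ((v_i · u_j) / (u_j · u_j)) · u_j.

Step by step this gives:
  u_1 = (2, 1, 1)
  u_2 = (-1/3, 4/3, -2/3)
  u_3 = (2/7, -1/7, -3/7)

Orthogonality check:
  u_2 · u_1 = 0 (should be 0)
  u_3 · u_1 = 0 (should be 0)
  u_3 · u_2 = 0 (should be 0)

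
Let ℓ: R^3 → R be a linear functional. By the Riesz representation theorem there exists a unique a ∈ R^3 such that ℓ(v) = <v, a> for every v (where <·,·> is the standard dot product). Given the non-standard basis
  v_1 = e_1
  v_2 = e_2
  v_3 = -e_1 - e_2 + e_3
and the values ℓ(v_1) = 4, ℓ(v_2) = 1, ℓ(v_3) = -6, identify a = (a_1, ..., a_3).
a = (4, 1, -1)

Write a = (a_1, ..., a_3) in the standard basis. For each basis vector v_i, ℓ(v_i) = <v_i, a> is a linear equation in the a_j's. Collect the n equations into a matrix system V a = ℓ, where row i of V is v_i (expressed in the standard basis). Since V is invertible (lower-triangular with 1s on the diagonal, up to permutation), solve by back-substitution:
  V =
[[1, 0, 0],
 [0, 1, 0],
 [-1, -1, 1]]
  V a = (4, 1, -6)
Solving gives a = (4, 1, -1).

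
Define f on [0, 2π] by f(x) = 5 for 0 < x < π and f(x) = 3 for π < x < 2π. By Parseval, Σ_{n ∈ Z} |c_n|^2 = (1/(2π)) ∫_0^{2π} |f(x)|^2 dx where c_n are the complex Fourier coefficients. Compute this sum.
Σ |c_n|^2 = 17

Parseval equates the L^2 energy of f (normalised by 1/(2π)) with the ℓ^2 sum of its Fourier coefficients: (1/(2π)) ∫_0^{2π} |f|^2 = Σ |c_n|^2.
Compute the left side: (1/(2π)) [∫_0^π 5^2 dx + ∫_π^{2π} 3^2 dx] = (1/(2π)) · (25π + 9π) = (25 + 9)/2 = 17.
So Σ_{n ∈ Z} |c_n|^2 = 17.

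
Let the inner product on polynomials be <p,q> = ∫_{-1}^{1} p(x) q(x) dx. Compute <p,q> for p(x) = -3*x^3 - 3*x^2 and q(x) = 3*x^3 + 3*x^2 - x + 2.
<p,q> = -314/35

Expand the product: p(x)·q(x) = -9*x^6 - 18*x^5 - 6*x^4 - 3*x^3 - 6*x^2.
∫_{-1}^{1} of each monomial x^k gives [2/(k+1) if k even, 0 if k odd]. Integrating term-by-term (or equivalently evaluating the antiderivative F(x) = -9*x^7/7 - 3*x^6 - 6*x^5/5 - 3*x^4/4 - 2*x^3 at the endpoints):
  F(1) − F(−1) = -1153/140 − (103/140) = -314/35.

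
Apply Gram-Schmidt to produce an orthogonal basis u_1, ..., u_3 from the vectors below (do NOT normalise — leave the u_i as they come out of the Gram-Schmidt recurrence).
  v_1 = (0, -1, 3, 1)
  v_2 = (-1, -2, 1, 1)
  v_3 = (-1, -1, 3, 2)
Orthogonal basis:
  u_1 = (0, -1, 3, 1)
  u_2 = (-1, -16/11, -7/11, 5/11)
  u_3 = (-25/41, 27/41, -1/41, 30/41)

Apply the Gram-Schmidt recurrence
  u_1 = v_1
  u_i = v_i − Σ_{j<i} ((v_i · u_j) / (u_j · u_j)) · u_j.

Step by step this gives:
  u_1 = (0, -1, 3, 1)
  u_2 = (-1, -16/11, -7/11, 5/11)
  u_3 = (-25/41, 27/41, -1/41, 30/41)

Orthogonality check:
  u_2 · u_1 = 0 (should be 0)
  u_3 · u_1 = 0 (should be 0)
  u_3 · u_2 = 0 (should be 0)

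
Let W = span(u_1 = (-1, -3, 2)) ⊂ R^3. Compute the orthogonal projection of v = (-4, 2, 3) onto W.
proj_W(v) = (-2/7, -6/7, 4/7)

Set up U = [u_1 | ... | u_1] ∈ R^(3×1). The projector onto W = col(U) is P = U (U^T U)^(-1) U^T.
Compute U^T U =
  [14],
and U^T v = (4).
Solve U^T U · c = U^T v for the coefficients: c = (2/7). The projection is proj_W(v) = U c.
Check: (v - proj_W(v)) · u_1 = 0  (should be 0).
Result: proj_W(v) = (-2/7, -6/7, 4/7).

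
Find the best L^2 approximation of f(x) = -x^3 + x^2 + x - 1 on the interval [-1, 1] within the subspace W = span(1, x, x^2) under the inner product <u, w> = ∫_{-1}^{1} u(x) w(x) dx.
g(x) = x^2 + 2*x/5 - 1

The best approximation g ∈ W is the orthogonal projection of f onto W. Writing g = a_0 + a_1 x + a_2 x^2, the coefficients solve the normal equations G · a = b where
  G_{ij} = <φ_i, φ_j> and b_i = <f, φ_i>, with φ_0 = 1, φ_1 = x, φ_2 = x^2.
G =
  [2, 0, 2/3]
  [0, 2/3, 0]
  [2/3, 0, 2/5],
b = (-4/3, 4/15, -4/15).
Solving gives a_0 = -1, a_1 = 2/5, a_2 = 1, so
  g(x) = x^2 + 2*x/5 - 1.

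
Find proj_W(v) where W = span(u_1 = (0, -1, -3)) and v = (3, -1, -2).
proj_W(v) = (0, -7/10, -21/10)

Set up U = [u_1 | ... | u_1] ∈ R^(3×1). The projector onto W = col(U) is P = U (U^T U)^(-1) U^T.
Compute U^T U =
  [10],
and U^T v = (7).
Solve U^T U · c = U^T v for the coefficients: c = (7/10). The projection is proj_W(v) = U c.
Check: (v - proj_W(v)) · u_1 = 0  (should be 0).
Result: proj_W(v) = (0, -7/10, -21/10).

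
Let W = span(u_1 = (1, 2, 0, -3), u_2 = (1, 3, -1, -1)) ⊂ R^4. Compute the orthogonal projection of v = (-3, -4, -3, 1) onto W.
proj_W(v) = (-20/17, -101/34, 21/34, 39/17)

Set up U = [u_1 | ... | u_2] ∈ R^(4×2). The projector onto W = col(U) is P = U (U^T U)^(-1) U^T.
Compute U^T U =
  [14, 10]
  [10, 12],
and U^T v = (-14, -13).
Solve U^T U · c = U^T v for the coefficients: c = (-19/34, -21/34). The projection is proj_W(v) = U c.
Check: (v - proj_W(v)) · u_1 = 0  (should be 0).
Check: (v - proj_W(v)) · u_2 = 0  (should be 0).
Result: proj_W(v) = (-20/17, -101/34, 21/34, 39/17).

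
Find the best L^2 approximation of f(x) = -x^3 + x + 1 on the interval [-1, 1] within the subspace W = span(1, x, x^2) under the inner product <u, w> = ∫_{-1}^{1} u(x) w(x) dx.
g(x) = 2*x/5 + 1

The best approximation g ∈ W is the orthogonal projection of f onto W. Writing g = a_0 + a_1 x + a_2 x^2, the coefficients solve the normal equations G · a = b where
  G_{ij} = <φ_i, φ_j> and b_i = <f, φ_i>, with φ_0 = 1, φ_1 = x, φ_2 = x^2.
G =
  [2, 0, 2/3]
  [0, 2/3, 0]
  [2/3, 0, 2/5],
b = (2, 4/15, 2/3).
Solving gives a_0 = 1, a_1 = 2/5, a_2 = 0, so
  g(x) = 2*x/5 + 1.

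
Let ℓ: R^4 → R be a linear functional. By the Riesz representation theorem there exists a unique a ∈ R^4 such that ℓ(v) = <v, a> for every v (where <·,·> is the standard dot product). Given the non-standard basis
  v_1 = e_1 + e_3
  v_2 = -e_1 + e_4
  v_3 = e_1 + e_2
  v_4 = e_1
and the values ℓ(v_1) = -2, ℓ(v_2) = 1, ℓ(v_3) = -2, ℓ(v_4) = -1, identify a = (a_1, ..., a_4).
a = (-1, -1, -1, 0)

Write a = (a_1, ..., a_4) in the standard basis. For each basis vector v_i, ℓ(v_i) = <v_i, a> is a linear equation in the a_j's. Collect the n equations into a matrix system V a = ℓ, where row i of V is v_i (expressed in the standard basis). Since V is invertible (lower-triangular with 1s on the diagonal, up to permutation), solve by back-substitution:
  V =
[[1, 0, 1, 0],
 [-1, 0, 0, 1],
 [1, 1, 0, 0],
 [1, 0, 0, 0]]
  V a = (-2, 1, -2, -1)
Solving gives a = (-1, -1, -1, 0).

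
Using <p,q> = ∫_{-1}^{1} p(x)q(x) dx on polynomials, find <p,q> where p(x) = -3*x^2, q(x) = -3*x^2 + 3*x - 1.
<p,q> = 28/5

Expand the product: p(x)·q(x) = 9*x^4 - 9*x^3 + 3*x^2.
∫_{-1}^{1} of each monomial x^k gives [2/(k+1) if k even, 0 if k odd]. Integrating term-by-term (or equivalently evaluating the antiderivative F(x) = 9*x^5/5 - 9*x^4/4 + x^3 at the endpoints):
  F(1) − F(−1) = 11/20 − (-101/20) = 28/5.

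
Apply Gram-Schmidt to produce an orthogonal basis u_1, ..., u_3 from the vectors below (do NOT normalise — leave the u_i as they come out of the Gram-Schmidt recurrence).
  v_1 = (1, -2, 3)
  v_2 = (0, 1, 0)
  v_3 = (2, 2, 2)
Orthogonal basis:
  u_1 = (1, -2, 3)
  u_2 = (1/7, 5/7, 3/7)
  u_3 = (6/5, 0, -2/5)

Apply the Gram-Schmidt recurrence
  u_1 = v_1
  u_i = v_i − Σ_{j<i} ((v_i · u_j) / (u_j · u_j)) · u_j.

Step by step this gives:
  u_1 = (1, -2, 3)
  u_2 = (1/7, 5/7, 3/7)
  u_3 = (6/5, 0, -2/5)

Orthogonality check:
  u_2 · u_1 = 0 (should be 0)
  u_3 · u_1 = 0 (should be 0)
  u_3 · u_2 = 0 (should be 0)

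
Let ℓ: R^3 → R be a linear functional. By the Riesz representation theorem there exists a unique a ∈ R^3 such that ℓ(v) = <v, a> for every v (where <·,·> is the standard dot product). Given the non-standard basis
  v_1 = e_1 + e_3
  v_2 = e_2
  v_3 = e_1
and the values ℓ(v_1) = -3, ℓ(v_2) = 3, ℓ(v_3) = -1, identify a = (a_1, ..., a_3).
a = (-1, 3, -2)

Write a = (a_1, ..., a_3) in the standard basis. For each basis vector v_i, ℓ(v_i) = <v_i, a> is a linear equation in the a_j's. Collect the n equations into a matrix system V a = ℓ, where row i of V is v_i (expressed in the standard basis). Since V is invertible (lower-triangular with 1s on the diagonal, up to permutation), solve by back-substitution:
  V =
[[1, 0, 1],
 [0, 1, 0],
 [1, 0, 0]]
  V a = (-3, 3, -1)
Solving gives a = (-1, 3, -2).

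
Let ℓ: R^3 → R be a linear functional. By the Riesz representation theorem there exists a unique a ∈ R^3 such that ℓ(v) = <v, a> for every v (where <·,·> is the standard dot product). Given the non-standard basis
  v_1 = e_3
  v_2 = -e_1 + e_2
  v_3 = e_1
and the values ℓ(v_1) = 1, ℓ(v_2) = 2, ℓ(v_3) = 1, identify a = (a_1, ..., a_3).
a = (1, 3, 1)

Write a = (a_1, ..., a_3) in the standard basis. For each basis vector v_i, ℓ(v_i) = <v_i, a> is a linear equation in the a_j's. Collect the n equations into a matrix system V a = ℓ, where row i of V is v_i (expressed in the standard basis). Since V is invertible (lower-triangular with 1s on the diagonal, up to permutation), solve by back-substitution:
  V =
[[0, 0, 1],
 [-1, 1, 0],
 [1, 0, 0]]
  V a = (1, 2, 1)
Solving gives a = (1, 3, 1).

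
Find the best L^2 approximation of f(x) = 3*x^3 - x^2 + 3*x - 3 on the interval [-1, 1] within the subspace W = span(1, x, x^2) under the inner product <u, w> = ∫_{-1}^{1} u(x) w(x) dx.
g(x) = -x^2 + 24*x/5 - 3

The best approximation g ∈ W is the orthogonal projection of f onto W. Writing g = a_0 + a_1 x + a_2 x^2, the coefficients solve the normal equations G · a = b where
  G_{ij} = <φ_i, φ_j> and b_i = <f, φ_i>, with φ_0 = 1, φ_1 = x, φ_2 = x^2.
G =
  [2, 0, 2/3]
  [0, 2/3, 0]
  [2/3, 0, 2/5],
b = (-20/3, 16/5, -12/5).
Solving gives a_0 = -3, a_1 = 24/5, a_2 = -1, so
  g(x) = -x^2 + 24*x/5 - 3.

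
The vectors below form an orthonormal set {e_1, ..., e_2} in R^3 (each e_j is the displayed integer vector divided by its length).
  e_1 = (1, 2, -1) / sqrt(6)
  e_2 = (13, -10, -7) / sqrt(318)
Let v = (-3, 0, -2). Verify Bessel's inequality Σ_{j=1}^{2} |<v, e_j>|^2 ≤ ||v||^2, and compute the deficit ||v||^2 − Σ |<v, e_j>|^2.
Σ |<v, e_j>|^2 = 113/53; ||v||^2 = 13; deficit = 576/53

Write each e_j = u_j / sqrt(<u_j, u_j>) where u_j is the displayed integer vector. Then <v, e_j> = <v, u_j> / sqrt(<u_j, u_j>), so |<v, e_j>|^2 = <v, u_j>^2 / <u_j, u_j>.
Coefficients: <v, e_1> = -1/sqrt(6), <v, e_2> = -25/sqrt(318).
Square and sum: Σ |<v, e_j>|^2 = 113/53.
Compute ||v||^2 = v·v = 13.
Deficit = 13 − 113/53 = 576/53 ≥ 0, confirming Bessel's inequality. (The deficit equals ||v − Σ <v,e_j> e_j||^2, the squared distance from v to span{e_j}.)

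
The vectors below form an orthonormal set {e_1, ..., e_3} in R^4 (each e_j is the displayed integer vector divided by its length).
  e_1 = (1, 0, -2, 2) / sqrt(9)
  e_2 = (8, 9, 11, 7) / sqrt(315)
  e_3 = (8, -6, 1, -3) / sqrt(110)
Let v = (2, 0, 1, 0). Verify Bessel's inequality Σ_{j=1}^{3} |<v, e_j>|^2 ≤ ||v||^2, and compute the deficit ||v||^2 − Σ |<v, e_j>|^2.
Σ |<v, e_j>|^2 = 761/154; ||v||^2 = 5; deficit = 9/154

Write each e_j = u_j / sqrt(<u_j, u_j>) where u_j is the displayed integer vector. Then <v, e_j> = <v, u_j> / sqrt(<u_j, u_j>), so |<v, e_j>|^2 = <v, u_j>^2 / <u_j, u_j>.
Coefficients: <v, e_1> = 0/sqrt(9), <v, e_2> = 27/sqrt(315), <v, e_3> = 17/sqrt(110).
Square and sum: Σ |<v, e_j>|^2 = 761/154.
Compute ||v||^2 = v·v = 5.
Deficit = 5 − 761/154 = 9/154 ≥ 0, confirming Bessel's inequality. (The deficit equals ||v − Σ <v,e_j> e_j||^2, the squared distance from v to span{e_j}.)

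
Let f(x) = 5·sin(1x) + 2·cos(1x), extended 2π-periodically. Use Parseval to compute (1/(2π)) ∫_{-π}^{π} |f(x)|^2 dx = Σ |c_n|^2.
Σ |c_n|^2 = 29/2

Expand |f|^2 and use orthogonality of {sin(nx), cos(mx)} on [-π, π]:
  ∫_{-π}^{π} sin(nx)^2 dx = π, ∫ cos(mx)^2 dx = π, and cross terms integrate to 0.
So ∫_{-π}^{π} f(x)^2 dx = 5^2 · π + 2^2 · π = (25 + 4)π.
Divide by 2π: (25 + 4)/2 = 29/2.
By Parseval, this equals Σ |c_n|^2.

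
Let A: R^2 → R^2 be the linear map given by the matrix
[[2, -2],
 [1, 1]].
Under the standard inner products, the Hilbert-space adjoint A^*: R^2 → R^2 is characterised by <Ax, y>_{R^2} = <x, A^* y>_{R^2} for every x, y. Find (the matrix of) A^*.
A^* = A^T =
[[2, 1],
 [-2, 1]]

For real matrices with standard dot products, the defining identity <Ax, y> = <x, A^* y> gives (Ax)^T y = x^T (A^*) y, i.e. x^T A^T y = x^T (A^*) y. Since this holds for all x, y, we must have A^* = A^T. Therefore
A^* =
[[2, 1],
 [-2, 1]].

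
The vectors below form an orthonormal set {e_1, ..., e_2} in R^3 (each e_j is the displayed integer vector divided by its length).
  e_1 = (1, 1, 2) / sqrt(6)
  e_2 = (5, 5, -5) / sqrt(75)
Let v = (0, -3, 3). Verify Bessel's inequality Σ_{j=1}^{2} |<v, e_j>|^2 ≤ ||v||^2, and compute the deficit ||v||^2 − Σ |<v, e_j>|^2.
Σ |<v, e_j>|^2 = 27/2; ||v||^2 = 18; deficit = 9/2

Write each e_j = u_j / sqrt(<u_j, u_j>) where u_j is the displayed integer vector. Then <v, e_j> = <v, u_j> / sqrt(<u_j, u_j>), so |<v, e_j>|^2 = <v, u_j>^2 / <u_j, u_j>.
Coefficients: <v, e_1> = 3/sqrt(6), <v, e_2> = -30/sqrt(75).
Square and sum: Σ |<v, e_j>|^2 = 27/2.
Compute ||v||^2 = v·v = 18.
Deficit = 18 − 27/2 = 9/2 ≥ 0, confirming Bessel's inequality. (The deficit equals ||v − Σ <v,e_j> e_j||^2, the squared distance from v to span{e_j}.)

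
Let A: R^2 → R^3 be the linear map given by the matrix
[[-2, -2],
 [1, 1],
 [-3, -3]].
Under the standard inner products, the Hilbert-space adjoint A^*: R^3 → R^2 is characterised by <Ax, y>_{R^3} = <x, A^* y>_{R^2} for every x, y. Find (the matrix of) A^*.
A^* = A^T =
[[-2, 1, -3],
 [-2, 1, -3]]

For real matrices with standard dot products, the defining identity <Ax, y> = <x, A^* y> gives (Ax)^T y = x^T (A^*) y, i.e. x^T A^T y = x^T (A^*) y. Since this holds for all x, y, we must have A^* = A^T. Therefore
A^* =
[[-2, 1, -3],
 [-2, 1, -3]].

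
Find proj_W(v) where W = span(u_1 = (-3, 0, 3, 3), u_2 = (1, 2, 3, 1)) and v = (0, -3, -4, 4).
proj_W(v) = (-7/3, -7/3, -7/3, 0)

Set up U = [u_1 | ... | u_2] ∈ R^(4×2). The projector onto W = col(U) is P = U (U^T U)^(-1) U^T.
Compute U^T U =
  [27, 9]
  [9, 15],
and U^T v = (0, -14).
Solve U^T U · c = U^T v for the coefficients: c = (7/18, -7/6). The projection is proj_W(v) = U c.
Check: (v - proj_W(v)) · u_1 = 0  (should be 0).
Check: (v - proj_W(v)) · u_2 = 0  (should be 0).
Result: proj_W(v) = (-7/3, -7/3, -7/3, 0).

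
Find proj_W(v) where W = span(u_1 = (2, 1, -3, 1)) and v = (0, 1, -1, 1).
proj_W(v) = (2/3, 1/3, -1, 1/3)

Set up U = [u_1 | ... | u_1] ∈ R^(4×1). The projector onto W = col(U) is P = U (U^T U)^(-1) U^T.
Compute U^T U =
  [15],
and U^T v = (5).
Solve U^T U · c = U^T v for the coefficients: c = (1/3). The projection is proj_W(v) = U c.
Check: (v - proj_W(v)) · u_1 = 0  (should be 0).
Result: proj_W(v) = (2/3, 1/3, -1, 1/3).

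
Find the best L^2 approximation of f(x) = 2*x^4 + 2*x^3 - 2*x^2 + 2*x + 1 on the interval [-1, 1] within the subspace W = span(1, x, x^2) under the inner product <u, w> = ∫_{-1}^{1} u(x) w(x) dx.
g(x) = -2*x^2/7 + 16*x/5 + 29/35

The best approximation g ∈ W is the orthogonal projection of f onto W. Writing g = a_0 + a_1 x + a_2 x^2, the coefficients solve the normal equations G · a = b where
  G_{ij} = <φ_i, φ_j> and b_i = <f, φ_i>, with φ_0 = 1, φ_1 = x, φ_2 = x^2.
G =
  [2, 0, 2/3]
  [0, 2/3, 0]
  [2/3, 0, 2/5],
b = (22/15, 32/15, 46/105).
Solving gives a_0 = 29/35, a_1 = 16/5, a_2 = -2/7, so
  g(x) = -2*x^2/7 + 16*x/5 + 29/35.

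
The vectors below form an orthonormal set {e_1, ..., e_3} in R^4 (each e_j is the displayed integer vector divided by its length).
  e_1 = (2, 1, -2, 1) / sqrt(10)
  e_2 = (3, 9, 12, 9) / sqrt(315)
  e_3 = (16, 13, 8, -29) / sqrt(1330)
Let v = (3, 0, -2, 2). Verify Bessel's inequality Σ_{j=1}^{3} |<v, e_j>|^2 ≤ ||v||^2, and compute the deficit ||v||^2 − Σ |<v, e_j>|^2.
Σ |<v, e_j>|^2 = 1419/95; ||v||^2 = 17; deficit = 196/95

Write each e_j = u_j / sqrt(<u_j, u_j>) where u_j is the displayed integer vector. Then <v, e_j> = <v, u_j> / sqrt(<u_j, u_j>), so |<v, e_j>|^2 = <v, u_j>^2 / <u_j, u_j>.
Coefficients: <v, e_1> = 12/sqrt(10), <v, e_2> = 3/sqrt(315), <v, e_3> = -26/sqrt(1330).
Square and sum: Σ |<v, e_j>|^2 = 1419/95.
Compute ||v||^2 = v·v = 17.
Deficit = 17 − 1419/95 = 196/95 ≥ 0, confirming Bessel's inequality. (The deficit equals ||v − Σ <v,e_j> e_j||^2, the squared distance from v to span{e_j}.)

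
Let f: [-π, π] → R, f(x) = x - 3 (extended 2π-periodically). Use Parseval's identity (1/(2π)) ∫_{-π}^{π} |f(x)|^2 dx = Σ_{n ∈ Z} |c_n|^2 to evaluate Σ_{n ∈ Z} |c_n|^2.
Σ |c_n|^2 = π^2/3 + 9

Expand and integrate term by term over [-π, π]:
  ∫ (x)^2 dx = 1·(2π^3/3); ∫ 2·1·(-3)·x dx = 0 (odd integrand); ∫ (-3)^2 dx = 9·2π.
So (1/(2π)) ∫_{-π}^{π} (x - 3)^2 dx = 1π^2/3 + 9 = π^2/3 + 9.
Parseval ⇒ Σ |c_n|^2 = π^2/3 + 9.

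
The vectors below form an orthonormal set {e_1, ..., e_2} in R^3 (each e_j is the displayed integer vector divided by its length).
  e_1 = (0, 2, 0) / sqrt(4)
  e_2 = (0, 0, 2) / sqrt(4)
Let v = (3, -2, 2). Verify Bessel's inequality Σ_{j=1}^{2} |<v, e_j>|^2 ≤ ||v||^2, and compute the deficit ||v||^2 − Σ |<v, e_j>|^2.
Σ |<v, e_j>|^2 = 8; ||v||^2 = 17; deficit = 9

Write each e_j = u_j / sqrt(<u_j, u_j>) where u_j is the displayed integer vector. Then <v, e_j> = <v, u_j> / sqrt(<u_j, u_j>), so |<v, e_j>|^2 = <v, u_j>^2 / <u_j, u_j>.
Coefficients: <v, e_1> = -4/sqrt(4), <v, e_2> = 4/sqrt(4).
Square and sum: Σ |<v, e_j>|^2 = 8.
Compute ||v||^2 = v·v = 17.
Deficit = 17 − 8 = 9 ≥ 0, confirming Bessel's inequality. (The deficit equals ||v − Σ <v,e_j> e_j||^2, the squared distance from v to span{e_j}.)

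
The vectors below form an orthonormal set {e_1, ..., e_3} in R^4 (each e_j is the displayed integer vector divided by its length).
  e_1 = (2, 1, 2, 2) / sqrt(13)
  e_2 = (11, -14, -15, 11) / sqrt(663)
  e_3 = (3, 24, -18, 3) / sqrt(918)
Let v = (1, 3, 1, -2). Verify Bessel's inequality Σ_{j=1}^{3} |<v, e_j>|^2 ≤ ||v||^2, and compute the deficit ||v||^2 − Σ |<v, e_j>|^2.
Σ |<v, e_j>|^2 = 21/2; ||v||^2 = 15; deficit = 9/2

Write each e_j = u_j / sqrt(<u_j, u_j>) where u_j is the displayed integer vector. Then <v, e_j> = <v, u_j> / sqrt(<u_j, u_j>), so |<v, e_j>|^2 = <v, u_j>^2 / <u_j, u_j>.
Coefficients: <v, e_1> = 3/sqrt(13), <v, e_2> = -68/sqrt(663), <v, e_3> = 51/sqrt(918).
Square and sum: Σ |<v, e_j>|^2 = 21/2.
Compute ||v||^2 = v·v = 15.
Deficit = 15 − 21/2 = 9/2 ≥ 0, confirming Bessel's inequality. (The deficit equals ||v − Σ <v,e_j> e_j||^2, the squared distance from v to span{e_j}.)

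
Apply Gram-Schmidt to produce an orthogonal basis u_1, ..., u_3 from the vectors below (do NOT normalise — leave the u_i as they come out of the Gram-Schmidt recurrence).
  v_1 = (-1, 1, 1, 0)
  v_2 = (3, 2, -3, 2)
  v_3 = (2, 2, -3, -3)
Orthogonal basis:
  u_1 = (-1, 1, 1, 0)
  u_2 = (5/3, 10/3, -5/3, 2)
  u_3 = (17/62, 48/31, -79/62, -120/31)

Apply the Gram-Schmidt recurrence
  u_1 = v_1
  u_i = v_i − Σ_{j<i} ((v_i · u_j) / (u_j · u_j)) · u_j.

Step by step this gives:
  u_1 = (-1, 1, 1, 0)
  u_2 = (5/3, 10/3, -5/3, 2)
  u_3 = (17/62, 48/31, -79/62, -120/31)

Orthogonality check:
  u_2 · u_1 = 0 (should be 0)
  u_3 · u_1 = 0 (should be 0)
  u_3 · u_2 = 0 (should be 0)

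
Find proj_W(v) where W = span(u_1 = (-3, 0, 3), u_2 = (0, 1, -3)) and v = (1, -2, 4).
proj_W(v) = (12/11, -19/11, 45/11)

Set up U = [u_1 | ... | u_2] ∈ R^(3×2). The projector onto W = col(U) is P = U (U^T U)^(-1) U^T.
Compute U^T U =
  [18, -9]
  [-9, 10],
and U^T v = (9, -14).
Solve U^T U · c = U^T v for the coefficients: c = (-4/11, -19/11). The projection is proj_W(v) = U c.
Check: (v - proj_W(v)) · u_1 = 0  (should be 0).
Check: (v - proj_W(v)) · u_2 = 0  (should be 0).
Result: proj_W(v) = (12/11, -19/11, 45/11).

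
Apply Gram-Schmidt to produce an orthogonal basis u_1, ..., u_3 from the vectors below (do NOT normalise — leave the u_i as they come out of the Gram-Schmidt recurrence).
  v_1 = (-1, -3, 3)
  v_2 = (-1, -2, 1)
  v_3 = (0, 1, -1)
Orthogonal basis:
  u_1 = (-1, -3, 3)
  u_2 = (-9/19, -8/19, -11/19)
  u_3 = (-3/14, 1/7, 1/14)

Apply the Gram-Schmidt recurrence
  u_1 = v_1
  u_i = v_i − Σ_{j<i} ((v_i · u_j) / (u_j · u_j)) · u_j.

Step by step this gives:
  u_1 = (-1, -3, 3)
  u_2 = (-9/19, -8/19, -11/19)
  u_3 = (-3/14, 1/7, 1/14)

Orthogonality check:
  u_2 · u_1 = 0 (should be 0)
  u_3 · u_1 = 0 (should be 0)
  u_3 · u_2 = 0 (should be 0)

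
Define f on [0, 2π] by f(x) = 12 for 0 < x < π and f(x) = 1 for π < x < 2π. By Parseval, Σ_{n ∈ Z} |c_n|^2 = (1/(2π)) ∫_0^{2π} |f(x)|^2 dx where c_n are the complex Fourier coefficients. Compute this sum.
Σ |c_n|^2 = 145/2

Parseval equates the L^2 energy of f (normalised by 1/(2π)) with the ℓ^2 sum of its Fourier coefficients: (1/(2π)) ∫_0^{2π} |f|^2 = Σ |c_n|^2.
Compute the left side: (1/(2π)) [∫_0^π 12^2 dx + ∫_π^{2π} 1^2 dx] = (1/(2π)) · (144π + 1π) = (144 + 1)/2 = 145/2.
So Σ_{n ∈ Z} |c_n|^2 = 145/2.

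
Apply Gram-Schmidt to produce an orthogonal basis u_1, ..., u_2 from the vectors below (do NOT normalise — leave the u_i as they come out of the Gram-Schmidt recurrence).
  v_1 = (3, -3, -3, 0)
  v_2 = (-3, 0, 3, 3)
Orthogonal basis:
  u_1 = (3, -3, -3, 0)
  u_2 = (-1, -2, 1, 3)

Apply the Gram-Schmidt recurrence
  u_1 = v_1
  u_i = v_i − Σ_{j<i} ((v_i · u_j) / (u_j · u_j)) · u_j.

Step by step this gives:
  u_1 = (3, -3, -3, 0)
  u_2 = (-1, -2, 1, 3)

Orthogonality check:
  u_2 · u_1 = 0 (should be 0)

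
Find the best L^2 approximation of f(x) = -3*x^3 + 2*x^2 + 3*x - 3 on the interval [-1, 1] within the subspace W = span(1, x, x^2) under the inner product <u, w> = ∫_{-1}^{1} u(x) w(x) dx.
g(x) = 2*x^2 + 6*x/5 - 3

The best approximation g ∈ W is the orthogonal projection of f onto W. Writing g = a_0 + a_1 x + a_2 x^2, the coefficients solve the normal equations G · a = b where
  G_{ij} = <φ_i, φ_j> and b_i = <f, φ_i>, with φ_0 = 1, φ_1 = x, φ_2 = x^2.
G =
  [2, 0, 2/3]
  [0, 2/3, 0]
  [2/3, 0, 2/5],
b = (-14/3, 4/5, -6/5).
Solving gives a_0 = -3, a_1 = 6/5, a_2 = 2, so
  g(x) = 2*x^2 + 6*x/5 - 3.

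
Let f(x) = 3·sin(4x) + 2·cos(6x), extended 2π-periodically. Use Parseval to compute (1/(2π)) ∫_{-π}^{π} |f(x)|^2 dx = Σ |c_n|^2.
Σ |c_n|^2 = 13/2

Expand |f|^2 and use orthogonality of {sin(nx), cos(mx)} on [-π, π]:
  ∫_{-π}^{π} sin(nx)^2 dx = π, ∫ cos(mx)^2 dx = π, and cross terms integrate to 0.
So ∫_{-π}^{π} f(x)^2 dx = 3^2 · π + 2^2 · π = (9 + 4)π.
Divide by 2π: (9 + 4)/2 = 13/2.
By Parseval, this equals Σ |c_n|^2.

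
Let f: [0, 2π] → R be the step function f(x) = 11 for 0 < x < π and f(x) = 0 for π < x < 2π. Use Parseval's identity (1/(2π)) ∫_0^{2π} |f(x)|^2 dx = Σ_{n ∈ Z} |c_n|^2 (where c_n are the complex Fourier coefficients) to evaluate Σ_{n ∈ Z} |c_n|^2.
Σ |c_n|^2 = 121/2

Parseval equates the L^2 energy of f (normalised by 1/(2π)) with the ℓ^2 sum of its Fourier coefficients: (1/(2π)) ∫_0^{2π} |f|^2 = Σ |c_n|^2.
Compute the left side: (1/(2π)) [∫_0^π 11^2 dx + ∫_π^{2π} 0^2 dx] = (1/(2π)) · (121π + 0π) = (121 + 0)/2 = 121/2.
So Σ_{n ∈ Z} |c_n|^2 = 121/2.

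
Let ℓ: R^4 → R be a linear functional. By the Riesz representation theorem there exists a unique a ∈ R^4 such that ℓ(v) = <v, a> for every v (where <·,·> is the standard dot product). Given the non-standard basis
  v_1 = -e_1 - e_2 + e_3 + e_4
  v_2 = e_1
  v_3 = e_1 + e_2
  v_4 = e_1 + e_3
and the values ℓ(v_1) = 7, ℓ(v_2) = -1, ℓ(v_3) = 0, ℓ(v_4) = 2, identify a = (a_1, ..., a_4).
a = (-1, 1, 3, 4)

Write a = (a_1, ..., a_4) in the standard basis. For each basis vector v_i, ℓ(v_i) = <v_i, a> is a linear equation in the a_j's. Collect the n equations into a matrix system V a = ℓ, where row i of V is v_i (expressed in the standard basis). Since V is invertible (lower-triangular with 1s on the diagonal, up to permutation), solve by back-substitution:
  V =
[[-1, -1, 1, 1],
 [1, 0, 0, 0],
 [1, 1, 0, 0],
 [1, 0, 1, 0]]
  V a = (7, -1, 0, 2)
Solving gives a = (-1, 1, 3, 4).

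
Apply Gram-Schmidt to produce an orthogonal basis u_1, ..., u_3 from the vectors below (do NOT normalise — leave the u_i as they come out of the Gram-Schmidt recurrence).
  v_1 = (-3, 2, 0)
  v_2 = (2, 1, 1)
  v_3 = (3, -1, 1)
Orthogonal basis:
  u_1 = (-3, 2, 0)
  u_2 = (14/13, 21/13, 1)
  u_3 = (-4/31, -6/31, 14/31)

Apply the Gram-Schmidt recurrence
  u_1 = v_1
  u_i = v_i − Σ_{j<i} ((v_i · u_j) / (u_j · u_j)) · u_j.

Step by step this gives:
  u_1 = (-3, 2, 0)
  u_2 = (14/13, 21/13, 1)
  u_3 = (-4/31, -6/31, 14/31)

Orthogonality check:
  u_2 · u_1 = 0 (should be 0)
  u_3 · u_1 = 0 (should be 0)
  u_3 · u_2 = 0 (should be 0)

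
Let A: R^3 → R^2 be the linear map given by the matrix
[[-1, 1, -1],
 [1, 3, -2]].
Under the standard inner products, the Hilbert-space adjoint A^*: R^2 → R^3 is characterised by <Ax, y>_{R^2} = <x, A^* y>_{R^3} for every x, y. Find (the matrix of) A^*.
A^* = A^T =
[[-1, 1],
 [1, 3],
 [-1, -2]]

For real matrices with standard dot products, the defining identity <Ax, y> = <x, A^* y> gives (Ax)^T y = x^T (A^*) y, i.e. x^T A^T y = x^T (A^*) y. Since this holds for all x, y, we must have A^* = A^T. Therefore
A^* =
[[-1, 1],
 [1, 3],
 [-1, -2]].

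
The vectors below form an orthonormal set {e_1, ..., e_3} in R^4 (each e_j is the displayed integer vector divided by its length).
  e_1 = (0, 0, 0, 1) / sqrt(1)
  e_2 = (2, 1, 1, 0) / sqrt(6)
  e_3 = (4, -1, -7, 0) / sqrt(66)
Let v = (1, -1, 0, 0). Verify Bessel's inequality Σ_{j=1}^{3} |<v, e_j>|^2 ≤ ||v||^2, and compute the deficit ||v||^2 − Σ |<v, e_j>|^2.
Σ |<v, e_j>|^2 = 6/11; ||v||^2 = 2; deficit = 16/11

Write each e_j = u_j / sqrt(<u_j, u_j>) where u_j is the displayed integer vector. Then <v, e_j> = <v, u_j> / sqrt(<u_j, u_j>), so |<v, e_j>|^2 = <v, u_j>^2 / <u_j, u_j>.
Coefficients: <v, e_1> = 0/sqrt(1), <v, e_2> = 1/sqrt(6), <v, e_3> = 5/sqrt(66).
Square and sum: Σ |<v, e_j>|^2 = 6/11.
Compute ||v||^2 = v·v = 2.
Deficit = 2 − 6/11 = 16/11 ≥ 0, confirming Bessel's inequality. (The deficit equals ||v − Σ <v,e_j> e_j||^2, the squared distance from v to span{e_j}.)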